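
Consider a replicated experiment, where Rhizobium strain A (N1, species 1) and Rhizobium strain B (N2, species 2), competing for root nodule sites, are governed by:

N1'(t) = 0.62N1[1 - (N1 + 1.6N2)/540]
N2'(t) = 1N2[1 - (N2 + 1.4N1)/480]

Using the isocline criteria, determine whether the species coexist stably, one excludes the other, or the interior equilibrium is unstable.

unstable coexistence (outcome depends on initial conditions)

Compare the nullcline intercepts: K1/α12 = 540/1.6 = 338 < K2 = 480; K2/α21 = 480/1.4 = 343 < K1 = 540.
Since both are reversed, neither can invade when rare; the interior point is a saddle.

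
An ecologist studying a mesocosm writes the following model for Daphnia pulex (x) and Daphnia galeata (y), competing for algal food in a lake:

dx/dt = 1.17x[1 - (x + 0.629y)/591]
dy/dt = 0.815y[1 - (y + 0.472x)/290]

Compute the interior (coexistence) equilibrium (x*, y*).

Setting both brackets to zero gives the nullclines x + 0.629y = 591 and 0.472x + y = 290.
Substituting y = 290 - 0.472x into the first: x(1 - 0.629·0.472) = 591 - 0.629·290.
So x* = 409/0.703 = 581, and then y* = 290 - 0.472·581 = 15.7.

x* ≈ 581, y* ≈ 15.7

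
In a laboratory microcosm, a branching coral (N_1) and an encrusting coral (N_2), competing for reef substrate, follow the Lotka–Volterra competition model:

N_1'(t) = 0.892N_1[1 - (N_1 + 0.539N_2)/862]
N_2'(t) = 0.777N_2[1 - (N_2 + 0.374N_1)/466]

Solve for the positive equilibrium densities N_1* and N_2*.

N_1* ≈ 765, N_2* ≈ 180

Setting both brackets to zero gives the nullclines N_1 + 0.539N_2 = 862 and 0.374N_1 + N_2 = 466.
Substituting N_2 = 466 - 0.374N_1 into the first: N_1(1 - 0.539·0.374) = 862 - 0.539·466.
So N_1* = 611/0.798 = 765, and then N_2* = 466 - 0.374·765 = 180.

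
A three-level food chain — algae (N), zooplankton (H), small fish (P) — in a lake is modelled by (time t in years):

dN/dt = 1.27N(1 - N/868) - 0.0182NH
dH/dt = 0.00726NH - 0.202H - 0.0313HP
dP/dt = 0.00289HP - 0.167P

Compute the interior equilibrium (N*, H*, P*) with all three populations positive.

N* ≈ 149, H* ≈ 57.8, P* ≈ 28.2

From dP/dt = 0: 0.00289H* = 0.167, so H* = 57.8.
From dN/dt = 0: 1.27(1 - N*/868) = 0.0182·57.8, giving N* = 868·(1 - 0.828) = 149.
From dH/dt = 0: 0.00726·149 - 0.202 = 0.0313P*, so P* = 0.881/0.0313 = 28.2.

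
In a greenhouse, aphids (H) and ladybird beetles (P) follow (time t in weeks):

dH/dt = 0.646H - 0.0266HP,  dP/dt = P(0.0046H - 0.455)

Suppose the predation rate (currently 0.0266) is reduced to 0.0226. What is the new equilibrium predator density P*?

At the interior fixed point, setting dH/dt = 0 with H > 0 fixes P* = (prey growth rate)/(HP coefficient) — independent of the other coefficients.
With the change, P* = 0.646/0.0226 = 28.6; it rises from 24.3.

P* ≈ 28.6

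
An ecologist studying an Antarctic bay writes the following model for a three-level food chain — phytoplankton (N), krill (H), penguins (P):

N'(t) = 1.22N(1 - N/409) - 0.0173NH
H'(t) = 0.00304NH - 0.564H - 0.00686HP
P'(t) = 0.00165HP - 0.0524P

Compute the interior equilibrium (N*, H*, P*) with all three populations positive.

N* ≈ 225, H* ≈ 31.8, P* ≈ 17.4

From dP/dt = 0: 0.00165H* = 0.0524, so H* = 31.8.
From dN/dt = 0: 1.22(1 - N*/409) = 0.0173·31.8, giving N* = 409·(1 - 0.45) = 225.
From dH/dt = 0: 0.00304·225 - 0.564 = 0.00686P*, so P* = 0.119/0.00686 = 17.4.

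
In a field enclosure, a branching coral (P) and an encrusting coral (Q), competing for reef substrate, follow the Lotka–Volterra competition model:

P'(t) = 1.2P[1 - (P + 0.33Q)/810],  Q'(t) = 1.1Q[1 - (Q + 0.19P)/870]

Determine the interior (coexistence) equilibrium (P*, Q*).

P* ≈ 558, Q* ≈ 764

Setting both brackets to zero gives the nullclines P + 0.33Q = 810 and 0.19P + Q = 870.
Substituting Q = 870 - 0.19P into the first: P(1 - 0.33·0.19) = 810 - 0.33·870.
So P* = 523/0.937 = 558, and then Q* = 870 - 0.19·558 = 764.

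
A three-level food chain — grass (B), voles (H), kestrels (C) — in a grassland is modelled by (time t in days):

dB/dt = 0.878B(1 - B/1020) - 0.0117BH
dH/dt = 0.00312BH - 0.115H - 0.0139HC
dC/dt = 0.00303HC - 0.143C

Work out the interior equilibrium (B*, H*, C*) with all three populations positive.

B* ≈ 379, H* ≈ 47.2, C* ≈ 76.7

From dC/dt = 0: 0.00303H* = 0.143, so H* = 47.2.
From dB/dt = 0: 0.878(1 - B*/1020) = 0.0117·47.2, giving B* = 1020·(1 - 0.629) = 379.
From dH/dt = 0: 0.00312·379 - 0.115 = 0.0139C*, so C* = 1.07/0.0139 = 76.7.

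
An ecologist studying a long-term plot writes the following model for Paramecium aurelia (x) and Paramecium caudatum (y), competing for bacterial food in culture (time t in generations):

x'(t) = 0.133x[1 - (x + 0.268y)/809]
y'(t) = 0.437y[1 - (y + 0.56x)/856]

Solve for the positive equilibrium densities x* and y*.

x* ≈ 682, y* ≈ 474

Setting both brackets to zero gives the nullclines x + 0.268y = 809 and 0.56x + y = 856.
Substituting y = 856 - 0.56x into the first: x(1 - 0.268·0.56) = 809 - 0.268·856.
So x* = 580/0.85 = 682, and then y* = 856 - 0.56·682 = 474.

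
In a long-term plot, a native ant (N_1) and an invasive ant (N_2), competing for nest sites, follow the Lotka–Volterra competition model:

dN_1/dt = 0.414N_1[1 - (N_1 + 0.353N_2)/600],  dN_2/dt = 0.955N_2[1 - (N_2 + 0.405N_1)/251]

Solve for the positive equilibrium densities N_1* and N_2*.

Setting both brackets to zero gives the nullclines N_1 + 0.353N_2 = 600 and 0.405N_1 + N_2 = 251.
Substituting N_2 = 251 - 0.405N_1 into the first: N_1(1 - 0.353·0.405) = 600 - 0.353·251.
So N_1* = 511/0.857 = 597, and then N_2* = 251 - 0.405·597 = 9.33.

N_1* ≈ 597, N_2* ≈ 9.33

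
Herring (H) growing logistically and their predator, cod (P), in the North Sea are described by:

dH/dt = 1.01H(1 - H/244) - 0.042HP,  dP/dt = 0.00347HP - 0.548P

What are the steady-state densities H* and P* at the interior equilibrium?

From dP/dt = 0 with P > 0: 0.00347H* = 0.548, so H* = 158.
Substitute into dH/dt = 0: 1.01(1 - 158/244) = 0.042P*.
The bracket is 0.353, giving P* = 0.356/0.042 = 8.48.

H* ≈ 158, P* ≈ 8.48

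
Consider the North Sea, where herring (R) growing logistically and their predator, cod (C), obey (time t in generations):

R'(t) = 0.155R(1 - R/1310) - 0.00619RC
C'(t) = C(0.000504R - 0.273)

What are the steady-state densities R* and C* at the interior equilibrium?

R* ≈ 542, C* ≈ 14.7

From dC/dt = 0 with C > 0: 0.000504R* = 0.273, so R* = 542.
Substitute into dR/dt = 0: 0.155(1 - 542/1310) = 0.00619C*.
The bracket is 0.587, giving C* = 0.0909/0.00619 = 14.7.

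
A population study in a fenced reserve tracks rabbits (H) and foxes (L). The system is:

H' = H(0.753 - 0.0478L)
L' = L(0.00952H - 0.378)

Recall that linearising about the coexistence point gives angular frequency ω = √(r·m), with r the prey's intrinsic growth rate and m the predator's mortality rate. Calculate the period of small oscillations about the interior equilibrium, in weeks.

T ≈ 11.8 weeks

Here r = 0.753 and m = 0.378, so r·m = 0.285.
ω = √0.285 = 0.534 per week, hence T = 2π/ω ≈ 11.8 weeks.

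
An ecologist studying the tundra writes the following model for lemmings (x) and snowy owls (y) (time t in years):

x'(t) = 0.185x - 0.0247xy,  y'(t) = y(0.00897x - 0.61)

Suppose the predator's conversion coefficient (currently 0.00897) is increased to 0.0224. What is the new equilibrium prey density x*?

At the interior fixed point, setting dy/dt = 0 with y > 0 fixes x* = (predator death rate)/(xy coefficient) — independent of the other coefficients.
With the change, x* = 0.61/0.0224 = 27.2; it falls from 68.

x* ≈ 27.2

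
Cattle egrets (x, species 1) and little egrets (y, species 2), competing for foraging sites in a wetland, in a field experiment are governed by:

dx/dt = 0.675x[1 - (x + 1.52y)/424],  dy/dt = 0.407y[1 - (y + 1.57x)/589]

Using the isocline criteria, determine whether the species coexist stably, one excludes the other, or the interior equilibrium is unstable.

Compare the nullcline intercepts: K1/α12 = 424/1.52 = 279 < K2 = 589; K2/α21 = 589/1.57 = 375 < K1 = 424.
Since both are reversed, neither can invade when rare; the interior point is a saddle.

unstable coexistence (outcome depends on initial conditions)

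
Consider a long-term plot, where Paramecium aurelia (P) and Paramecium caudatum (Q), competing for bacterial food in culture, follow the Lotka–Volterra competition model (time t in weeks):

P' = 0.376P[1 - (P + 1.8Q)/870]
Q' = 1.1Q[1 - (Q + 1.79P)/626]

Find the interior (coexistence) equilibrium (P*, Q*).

Setting both brackets to zero gives the nullclines P + 1.8Q = 870 and 1.79P + Q = 626.
Substituting Q = 626 - 1.79P into the first: P(1 - 1.8·1.79) = 870 - 1.8·626.
So P* = -257/-2.22 = 116, and then Q* = 626 - 1.79·116 = 419.

P* ≈ 116, Q* ≈ 419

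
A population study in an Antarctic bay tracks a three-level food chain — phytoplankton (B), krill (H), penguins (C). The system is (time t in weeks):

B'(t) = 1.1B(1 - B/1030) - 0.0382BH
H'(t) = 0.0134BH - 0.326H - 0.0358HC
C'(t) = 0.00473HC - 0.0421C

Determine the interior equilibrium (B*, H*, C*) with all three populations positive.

B* ≈ 712, H* ≈ 8.9, C* ≈ 257

From dC/dt = 0: 0.00473H* = 0.0421, so H* = 8.9.
From dB/dt = 0: 1.1(1 - B*/1030) = 0.0382·8.9, giving B* = 1030·(1 - 0.309) = 712.
From dH/dt = 0: 0.0134·712 - 0.326 = 0.0358C*, so C* = 9.21/0.0358 = 257.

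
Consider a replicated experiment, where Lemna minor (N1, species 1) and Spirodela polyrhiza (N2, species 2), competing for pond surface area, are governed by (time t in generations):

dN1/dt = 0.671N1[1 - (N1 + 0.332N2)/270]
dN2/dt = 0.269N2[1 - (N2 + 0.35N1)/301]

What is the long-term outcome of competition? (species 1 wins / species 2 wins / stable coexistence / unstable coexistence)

stable coexistence

Compare the nullcline intercepts: K1/α12 = 270/0.332 = 813 > K2 = 301; K2/α21 = 301/0.35 = 860 > K1 = 270.
Since both inequalities hold, each species can invade when rare, so the interior equilibrium is stable.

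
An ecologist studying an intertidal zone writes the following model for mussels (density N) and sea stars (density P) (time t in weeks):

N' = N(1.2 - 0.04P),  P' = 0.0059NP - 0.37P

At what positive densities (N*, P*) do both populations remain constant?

N* ≈ 62.7, P* ≈ 30

Set dP/dt = 0 with P > 0: 0.0059N - 0.37 = 0, so N* = 0.37/0.0059 = 62.7.
Set dN/dt = 0 with N > 0: 1.2 - 0.04P = 0, so P* = 1.2/0.04 = 30.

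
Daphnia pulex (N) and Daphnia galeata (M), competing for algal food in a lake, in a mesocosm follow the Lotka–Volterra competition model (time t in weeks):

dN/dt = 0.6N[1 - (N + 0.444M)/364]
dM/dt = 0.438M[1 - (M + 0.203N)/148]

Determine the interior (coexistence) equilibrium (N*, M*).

Setting both brackets to zero gives the nullclines N + 0.444M = 364 and 0.203N + M = 148.
Substituting M = 148 - 0.203N into the first: N(1 - 0.444·0.203) = 364 - 0.444·148.
So N* = 298/0.91 = 328, and then M* = 148 - 0.203·328 = 81.4.

N* ≈ 328, M* ≈ 81.4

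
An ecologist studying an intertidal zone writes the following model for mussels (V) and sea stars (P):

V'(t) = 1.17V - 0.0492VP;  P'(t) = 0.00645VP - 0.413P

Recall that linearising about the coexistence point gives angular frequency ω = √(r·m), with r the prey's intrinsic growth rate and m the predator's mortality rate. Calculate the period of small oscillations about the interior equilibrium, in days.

T ≈ 9.04 days

Here r = 1.17 and m = 0.413, so r·m = 0.483.
ω = √0.483 = 0.695 per day, hence T = 2π/ω ≈ 9.04 days.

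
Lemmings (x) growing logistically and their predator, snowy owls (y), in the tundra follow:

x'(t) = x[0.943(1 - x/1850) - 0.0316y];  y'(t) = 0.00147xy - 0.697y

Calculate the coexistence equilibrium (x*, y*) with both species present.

x* ≈ 474, y* ≈ 22.2

From dy/dt = 0 with y > 0: 0.00147x* = 0.697, so x* = 474.
Substitute into dx/dt = 0: 0.943(1 - 474/1850) = 0.0316y*.
The bracket is 0.744, giving y* = 0.701/0.0316 = 22.2.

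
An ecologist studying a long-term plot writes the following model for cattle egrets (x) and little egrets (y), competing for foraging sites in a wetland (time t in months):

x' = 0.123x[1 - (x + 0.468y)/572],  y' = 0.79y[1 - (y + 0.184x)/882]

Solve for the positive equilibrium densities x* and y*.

x* ≈ 174, y* ≈ 850

Setting both brackets to zero gives the nullclines x + 0.468y = 572 and 0.184x + y = 882.
Substituting y = 882 - 0.184x into the first: x(1 - 0.468·0.184) = 572 - 0.468·882.
So x* = 159/0.914 = 174, and then y* = 882 - 0.184·174 = 850.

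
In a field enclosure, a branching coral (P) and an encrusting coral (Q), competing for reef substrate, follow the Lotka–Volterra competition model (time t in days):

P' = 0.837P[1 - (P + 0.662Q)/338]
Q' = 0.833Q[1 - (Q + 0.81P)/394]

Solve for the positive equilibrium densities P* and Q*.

Setting both brackets to zero gives the nullclines P + 0.662Q = 338 and 0.81P + Q = 394.
Substituting Q = 394 - 0.81P into the first: P(1 - 0.662·0.81) = 338 - 0.662·394.
So P* = 77.2/0.464 = 166, and then Q* = 394 - 0.81·166 = 259.

P* ≈ 166, Q* ≈ 259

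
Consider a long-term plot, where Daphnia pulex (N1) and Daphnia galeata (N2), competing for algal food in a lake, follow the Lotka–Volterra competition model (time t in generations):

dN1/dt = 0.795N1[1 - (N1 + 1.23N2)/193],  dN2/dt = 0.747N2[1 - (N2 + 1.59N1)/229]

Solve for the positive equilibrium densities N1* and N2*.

Setting both brackets to zero gives the nullclines N1 + 1.23N2 = 193 and 1.59N1 + N2 = 229.
Substituting N2 = 229 - 1.59N1 into the first: N1(1 - 1.23·1.59) = 193 - 1.23·229.
So N1* = -88.7/-0.956 = 92.8, and then N2* = 229 - 1.59·92.8 = 81.5.

N1* ≈ 92.8, N2* ≈ 81.5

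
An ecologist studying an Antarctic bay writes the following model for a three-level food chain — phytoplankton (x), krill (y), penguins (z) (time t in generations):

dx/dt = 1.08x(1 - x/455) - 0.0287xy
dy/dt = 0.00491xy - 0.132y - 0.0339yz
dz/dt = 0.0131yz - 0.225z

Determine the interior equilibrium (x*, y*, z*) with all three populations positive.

From dz/dt = 0: 0.0131y* = 0.225, so y* = 17.2.
From dx/dt = 0: 1.08(1 - x*/455) = 0.0287·17.2, giving x* = 455·(1 - 0.456) = 247.
From dy/dt = 0: 0.00491·247 - 0.132 = 0.0339z*, so z* = 1.08/0.0339 = 31.9.

x* ≈ 247, y* ≈ 17.2, z* ≈ 31.9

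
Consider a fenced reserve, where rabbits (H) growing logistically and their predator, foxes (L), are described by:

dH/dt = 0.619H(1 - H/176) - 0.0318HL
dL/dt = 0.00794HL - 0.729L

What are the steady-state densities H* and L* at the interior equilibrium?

H* ≈ 91.8, L* ≈ 9.31

From dL/dt = 0 with L > 0: 0.00794H* = 0.729, so H* = 91.8.
Substitute into dH/dt = 0: 0.619(1 - 91.8/176) = 0.0318L*.
The bracket is 0.478, giving L* = 0.296/0.0318 = 9.31.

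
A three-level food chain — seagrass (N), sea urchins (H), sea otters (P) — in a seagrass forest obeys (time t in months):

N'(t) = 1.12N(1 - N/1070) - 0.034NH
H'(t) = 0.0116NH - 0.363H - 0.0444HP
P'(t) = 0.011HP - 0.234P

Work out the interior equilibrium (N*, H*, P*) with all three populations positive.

From dP/dt = 0: 0.011H* = 0.234, so H* = 21.3.
From dN/dt = 0: 1.12(1 - N*/1070) = 0.034·21.3, giving N* = 1070·(1 - 0.646) = 379.
From dH/dt = 0: 0.0116·379 - 0.363 = 0.0444P*, so P* = 4.03/0.0444 = 90.8.

N* ≈ 379, H* ≈ 21.3, P* ≈ 90.8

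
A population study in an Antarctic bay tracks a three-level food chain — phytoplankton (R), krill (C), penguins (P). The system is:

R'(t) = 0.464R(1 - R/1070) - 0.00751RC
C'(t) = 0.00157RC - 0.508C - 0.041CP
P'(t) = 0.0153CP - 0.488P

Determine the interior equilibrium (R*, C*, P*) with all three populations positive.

R* ≈ 518, C* ≈ 31.9, P* ≈ 7.43

From dP/dt = 0: 0.0153C* = 0.488, so C* = 31.9.
From dR/dt = 0: 0.464(1 - R*/1070) = 0.00751·31.9, giving R* = 1070·(1 - 0.516) = 518.
From dC/dt = 0: 0.00157·518 - 0.508 = 0.041P*, so P* = 0.305/0.041 = 7.43.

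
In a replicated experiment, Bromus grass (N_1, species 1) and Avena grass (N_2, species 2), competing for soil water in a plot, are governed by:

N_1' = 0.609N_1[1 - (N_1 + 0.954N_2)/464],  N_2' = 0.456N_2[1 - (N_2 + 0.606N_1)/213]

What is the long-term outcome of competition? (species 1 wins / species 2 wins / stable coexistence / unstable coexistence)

species 1 excludes species 2

Compare the nullcline intercepts: K1/α12 = 464/0.954 = 486 > K2 = 213; K2/α21 = 213/0.606 = 351 < K1 = 464.
Since the inequalities point opposite ways, species 1 can invade but species 2 cannot.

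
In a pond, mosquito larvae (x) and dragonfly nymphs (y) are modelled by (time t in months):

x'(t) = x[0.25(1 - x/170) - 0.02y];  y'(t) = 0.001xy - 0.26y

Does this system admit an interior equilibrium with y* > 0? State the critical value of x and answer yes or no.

The predator equation gives dy/dt > 0 only when x > 0.26/0.001 = 260.
Without the predator, x → K = 170. Since 170 < 260, the predator cannot invade.

Threshold x = 260; K < 260, so no, the predator goes extinct.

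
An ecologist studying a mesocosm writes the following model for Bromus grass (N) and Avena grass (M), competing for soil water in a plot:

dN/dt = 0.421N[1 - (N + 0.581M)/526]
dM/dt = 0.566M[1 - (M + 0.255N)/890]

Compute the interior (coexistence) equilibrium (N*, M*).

Setting both brackets to zero gives the nullclines N + 0.581M = 526 and 0.255N + M = 890.
Substituting M = 890 - 0.255N into the first: N(1 - 0.581·0.255) = 526 - 0.581·890.
So N* = 8.91/0.852 = 10.5, and then M* = 890 - 0.255·10.5 = 887.

N* ≈ 10.5, M* ≈ 887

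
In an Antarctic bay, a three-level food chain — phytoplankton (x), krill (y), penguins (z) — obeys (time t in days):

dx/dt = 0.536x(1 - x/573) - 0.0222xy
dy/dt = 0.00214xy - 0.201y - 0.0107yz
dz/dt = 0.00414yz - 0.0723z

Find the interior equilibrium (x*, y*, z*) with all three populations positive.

From dz/dt = 0: 0.00414y* = 0.0723, so y* = 17.5.
From dx/dt = 0: 0.536(1 - x*/573) = 0.0222·17.5, giving x* = 573·(1 - 0.723) = 159.
From dy/dt = 0: 0.00214·159 - 0.201 = 0.0107z*, so z* = 0.138/0.0107 = 12.9.

x* ≈ 159, y* ≈ 17.5, z* ≈ 12.9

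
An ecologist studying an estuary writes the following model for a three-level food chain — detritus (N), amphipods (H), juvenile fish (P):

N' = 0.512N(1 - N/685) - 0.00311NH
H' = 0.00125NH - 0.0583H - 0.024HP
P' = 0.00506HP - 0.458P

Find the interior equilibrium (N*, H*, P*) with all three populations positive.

N* ≈ 308, H* ≈ 90.5, P* ≈ 13.6

From dP/dt = 0: 0.00506H* = 0.458, so H* = 90.5.
From dN/dt = 0: 0.512(1 - N*/685) = 0.00311·90.5, giving N* = 685·(1 - 0.55) = 308.
From dH/dt = 0: 0.00125·308 - 0.0583 = 0.024P*, so P* = 0.327/0.024 = 13.6.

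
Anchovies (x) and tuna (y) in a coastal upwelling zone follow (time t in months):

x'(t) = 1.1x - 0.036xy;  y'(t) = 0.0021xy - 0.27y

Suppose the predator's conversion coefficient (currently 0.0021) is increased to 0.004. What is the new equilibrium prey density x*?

At the interior fixed point, setting dy/dt = 0 with y > 0 fixes x* = (predator death rate)/(xy coefficient) — independent of the other coefficients.
With the change, x* = 0.27/0.004 = 67.5; it falls from 129.

x* ≈ 67.5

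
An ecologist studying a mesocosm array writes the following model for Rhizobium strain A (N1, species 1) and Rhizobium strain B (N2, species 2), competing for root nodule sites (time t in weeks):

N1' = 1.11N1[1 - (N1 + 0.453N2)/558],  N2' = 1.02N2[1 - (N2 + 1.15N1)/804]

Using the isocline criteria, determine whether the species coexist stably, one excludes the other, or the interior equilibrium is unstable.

Compare the nullcline intercepts: K1/α12 = 558/0.453 = 1230 > K2 = 804; K2/α21 = 804/1.15 = 699 > K1 = 558.
Since both inequalities hold, each species can invade when rare, so the interior equilibrium is stable.

stable coexistence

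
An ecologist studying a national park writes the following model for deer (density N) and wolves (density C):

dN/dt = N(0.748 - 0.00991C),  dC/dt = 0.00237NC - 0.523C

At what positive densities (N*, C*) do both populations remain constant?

N* ≈ 221, C* ≈ 75.5

Set dC/dt = 0 with C > 0: 0.00237N - 0.523 = 0, so N* = 0.523/0.00237 = 221.
Set dN/dt = 0 with N > 0: 0.748 - 0.00991C = 0, so C* = 0.748/0.00991 = 75.5.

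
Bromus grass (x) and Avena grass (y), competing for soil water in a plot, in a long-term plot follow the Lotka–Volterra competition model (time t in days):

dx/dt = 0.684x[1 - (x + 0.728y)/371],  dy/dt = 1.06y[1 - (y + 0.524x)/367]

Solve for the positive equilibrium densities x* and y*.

x* ≈ 168, y* ≈ 279

Setting both brackets to zero gives the nullclines x + 0.728y = 371 and 0.524x + y = 367.
Substituting y = 367 - 0.524x into the first: x(1 - 0.728·0.524) = 371 - 0.728·367.
So x* = 104/0.619 = 168, and then y* = 367 - 0.524·168 = 279.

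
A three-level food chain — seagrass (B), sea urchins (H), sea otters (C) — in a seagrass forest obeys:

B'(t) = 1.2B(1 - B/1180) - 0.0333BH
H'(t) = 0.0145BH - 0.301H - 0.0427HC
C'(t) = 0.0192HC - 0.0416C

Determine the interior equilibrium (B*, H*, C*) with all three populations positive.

B* ≈ 1110, H* ≈ 2.17, C* ≈ 370

From dC/dt = 0: 0.0192H* = 0.0416, so H* = 2.17.
From dB/dt = 0: 1.2(1 - B*/1180) = 0.0333·2.17, giving B* = 1180·(1 - 0.0601) = 1110.
From dH/dt = 0: 0.0145·1110 - 0.301 = 0.0427C*, so C* = 15.8/0.0427 = 370.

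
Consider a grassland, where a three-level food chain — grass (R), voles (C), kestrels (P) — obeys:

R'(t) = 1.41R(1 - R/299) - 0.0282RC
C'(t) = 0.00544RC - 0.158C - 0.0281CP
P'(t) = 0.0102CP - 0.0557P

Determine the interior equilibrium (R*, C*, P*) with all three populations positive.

From dP/dt = 0: 0.0102C* = 0.0557, so C* = 5.46.
From dR/dt = 0: 1.41(1 - R*/299) = 0.0282·5.46, giving R* = 299·(1 - 0.109) = 266.
From dC/dt = 0: 0.00544·266 - 0.158 = 0.0281P*, so P* = 1.29/0.0281 = 45.9.

R* ≈ 266, C* ≈ 5.46, P* ≈ 45.9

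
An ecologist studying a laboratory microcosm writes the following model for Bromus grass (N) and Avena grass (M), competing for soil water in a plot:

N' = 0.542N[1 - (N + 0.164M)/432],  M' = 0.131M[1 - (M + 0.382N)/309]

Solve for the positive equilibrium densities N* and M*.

Setting both brackets to zero gives the nullclines N + 0.164M = 432 and 0.382N + M = 309.
Substituting M = 309 - 0.382N into the first: N(1 - 0.164·0.382) = 432 - 0.164·309.
So N* = 381/0.937 = 407, and then M* = 309 - 0.382·407 = 154.

N* ≈ 407, M* ≈ 154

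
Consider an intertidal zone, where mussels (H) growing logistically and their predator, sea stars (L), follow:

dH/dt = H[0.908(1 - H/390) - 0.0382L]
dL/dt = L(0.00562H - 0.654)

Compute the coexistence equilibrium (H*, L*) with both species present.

From dL/dt = 0 with L > 0: 0.00562H* = 0.654, so H* = 116.
Substitute into dH/dt = 0: 0.908(1 - 116/390) = 0.0382L*.
The bracket is 0.702, giving L* = 0.637/0.0382 = 16.7.

H* ≈ 116, L* ≈ 16.7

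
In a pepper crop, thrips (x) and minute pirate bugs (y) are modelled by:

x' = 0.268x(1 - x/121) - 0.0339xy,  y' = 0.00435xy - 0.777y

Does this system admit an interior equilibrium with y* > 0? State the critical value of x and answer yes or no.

Threshold x = 179; K < 179, so no, the predator goes extinct.

The predator equation gives dy/dt > 0 only when x > 0.777/0.00435 = 179.
Without the predator, x → K = 121. Since 121 < 179, the predator cannot invade.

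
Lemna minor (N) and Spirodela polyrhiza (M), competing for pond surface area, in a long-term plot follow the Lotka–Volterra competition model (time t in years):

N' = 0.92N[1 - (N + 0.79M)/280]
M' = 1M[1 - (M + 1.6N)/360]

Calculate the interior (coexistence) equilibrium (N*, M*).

Setting both brackets to zero gives the nullclines N + 0.79M = 280 and 1.6N + M = 360.
Substituting M = 360 - 1.6N into the first: N(1 - 0.79·1.6) = 280 - 0.79·360.
So N* = -4.4/-0.264 = 16.7, and then M* = 360 - 1.6·16.7 = 333.

N* ≈ 16.7, M* ≈ 333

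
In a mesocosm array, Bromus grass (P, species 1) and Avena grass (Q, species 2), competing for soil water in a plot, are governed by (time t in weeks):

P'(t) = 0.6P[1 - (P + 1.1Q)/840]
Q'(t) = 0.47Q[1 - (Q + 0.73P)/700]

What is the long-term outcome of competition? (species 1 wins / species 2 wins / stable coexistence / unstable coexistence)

Compare the nullcline intercepts: K1/α12 = 840/1.1 = 764 > K2 = 700; K2/α21 = 700/0.73 = 959 > K1 = 840.
Since both inequalities hold, each species can invade when rare, so the interior equilibrium is stable.

stable coexistence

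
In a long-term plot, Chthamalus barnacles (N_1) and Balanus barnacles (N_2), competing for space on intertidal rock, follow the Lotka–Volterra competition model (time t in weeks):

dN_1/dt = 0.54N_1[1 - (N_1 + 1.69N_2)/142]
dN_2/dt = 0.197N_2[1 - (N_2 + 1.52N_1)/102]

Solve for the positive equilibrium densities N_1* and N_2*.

N_1* ≈ 19.4, N_2* ≈ 72.6

Setting both brackets to zero gives the nullclines N_1 + 1.69N_2 = 142 and 1.52N_1 + N_2 = 102.
Substituting N_2 = 102 - 1.52N_1 into the first: N_1(1 - 1.69·1.52) = 142 - 1.69·102.
So N_1* = -30.4/-1.57 = 19.4, and then N_2* = 102 - 1.52·19.4 = 72.6.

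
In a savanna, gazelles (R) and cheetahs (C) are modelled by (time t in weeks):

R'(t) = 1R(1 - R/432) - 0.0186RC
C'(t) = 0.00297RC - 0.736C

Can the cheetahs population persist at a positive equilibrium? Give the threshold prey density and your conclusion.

The predator equation gives dC/dt > 0 only when R > 0.736/0.00297 = 248.
Without the predator, R → K = 432. Since 432 > 248, the predator can invade and persist.

Threshold R = 248; K > 248, so yes, the predator persists.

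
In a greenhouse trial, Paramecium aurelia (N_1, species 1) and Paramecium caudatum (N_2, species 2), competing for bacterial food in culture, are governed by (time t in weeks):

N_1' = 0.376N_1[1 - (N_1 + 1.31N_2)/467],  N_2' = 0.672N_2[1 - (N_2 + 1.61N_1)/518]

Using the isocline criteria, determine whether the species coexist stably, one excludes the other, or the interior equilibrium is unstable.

unstable coexistence (outcome depends on initial conditions)

Compare the nullcline intercepts: K1/α12 = 467/1.31 = 356 < K2 = 518; K2/α21 = 518/1.61 = 322 < K1 = 467.
Since both are reversed, neither can invade when rare; the interior point is a saddle.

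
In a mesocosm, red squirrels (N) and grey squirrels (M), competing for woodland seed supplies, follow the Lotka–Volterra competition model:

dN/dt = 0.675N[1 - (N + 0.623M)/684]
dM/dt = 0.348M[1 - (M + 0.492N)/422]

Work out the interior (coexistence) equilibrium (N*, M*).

N* ≈ 607, M* ≈ 123

Setting both brackets to zero gives the nullclines N + 0.623M = 684 and 0.492N + M = 422.
Substituting M = 422 - 0.492N into the first: N(1 - 0.623·0.492) = 684 - 0.623·422.
So N* = 421/0.693 = 607, and then M* = 422 - 0.492·607 = 123.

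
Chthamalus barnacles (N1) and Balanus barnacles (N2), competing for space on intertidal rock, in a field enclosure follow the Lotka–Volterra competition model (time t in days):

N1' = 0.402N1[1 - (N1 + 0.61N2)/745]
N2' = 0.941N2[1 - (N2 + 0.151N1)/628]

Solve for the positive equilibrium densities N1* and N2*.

N1* ≈ 399, N2* ≈ 568

Setting both brackets to zero gives the nullclines N1 + 0.61N2 = 745 and 0.151N1 + N2 = 628.
Substituting N2 = 628 - 0.151N1 into the first: N1(1 - 0.61·0.151) = 745 - 0.61·628.
So N1* = 362/0.908 = 399, and then N2* = 628 - 0.151·399 = 568.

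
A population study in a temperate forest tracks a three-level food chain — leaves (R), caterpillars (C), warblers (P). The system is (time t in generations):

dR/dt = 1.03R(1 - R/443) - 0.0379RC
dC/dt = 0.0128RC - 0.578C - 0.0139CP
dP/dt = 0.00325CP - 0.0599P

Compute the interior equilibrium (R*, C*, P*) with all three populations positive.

From dP/dt = 0: 0.00325C* = 0.0599, so C* = 18.4.
From dR/dt = 0: 1.03(1 - R*/443) = 0.0379·18.4, giving R* = 443·(1 - 0.678) = 143.
From dC/dt = 0: 0.0128·143 - 0.578 = 0.0139P*, so P* = 1.25/0.0139 = 89.7.

R* ≈ 143, C* ≈ 18.4, P* ≈ 89.7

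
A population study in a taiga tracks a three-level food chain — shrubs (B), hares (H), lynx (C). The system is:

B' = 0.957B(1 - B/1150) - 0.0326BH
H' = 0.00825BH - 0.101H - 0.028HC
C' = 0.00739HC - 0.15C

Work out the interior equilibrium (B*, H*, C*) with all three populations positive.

From dC/dt = 0: 0.00739H* = 0.15, so H* = 20.3.
From dB/dt = 0: 0.957(1 - B*/1150) = 0.0326·20.3, giving B* = 1150·(1 - 0.691) = 355.
From dH/dt = 0: 0.00825·355 - 0.101 = 0.028C*, so C* = 2.83/0.028 = 101.

B* ≈ 355, H* ≈ 20.3, C* ≈ 101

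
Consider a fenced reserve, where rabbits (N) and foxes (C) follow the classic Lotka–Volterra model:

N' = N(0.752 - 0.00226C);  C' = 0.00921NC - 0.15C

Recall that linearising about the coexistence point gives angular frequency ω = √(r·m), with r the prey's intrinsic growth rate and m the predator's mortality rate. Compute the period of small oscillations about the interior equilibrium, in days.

Here r = 0.752 and m = 0.15, so r·m = 0.113.
ω = √0.113 = 0.336 per day, hence T = 2π/ω ≈ 18.7 days.

T ≈ 18.7 days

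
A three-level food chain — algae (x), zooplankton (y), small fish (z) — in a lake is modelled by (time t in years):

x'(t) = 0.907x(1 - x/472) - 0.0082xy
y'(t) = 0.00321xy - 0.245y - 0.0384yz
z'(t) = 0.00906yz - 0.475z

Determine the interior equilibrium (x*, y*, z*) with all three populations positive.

x* ≈ 248, y* ≈ 52.4, z* ≈ 14.4

From dz/dt = 0: 0.00906y* = 0.475, so y* = 52.4.
From dx/dt = 0: 0.907(1 - x*/472) = 0.0082·52.4, giving x* = 472·(1 - 0.474) = 248.
From dy/dt = 0: 0.00321·248 - 0.245 = 0.0384z*, so z* = 0.552/0.0384 = 14.4.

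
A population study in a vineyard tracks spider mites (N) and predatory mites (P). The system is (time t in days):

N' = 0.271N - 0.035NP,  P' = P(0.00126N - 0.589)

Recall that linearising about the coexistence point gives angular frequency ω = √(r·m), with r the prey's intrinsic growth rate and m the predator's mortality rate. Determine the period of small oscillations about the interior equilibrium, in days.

T ≈ 15.7 days

Here r = 0.271 and m = 0.589, so r·m = 0.16.
ω = √0.16 = 0.4 per day, hence T = 2π/ω ≈ 15.7 days.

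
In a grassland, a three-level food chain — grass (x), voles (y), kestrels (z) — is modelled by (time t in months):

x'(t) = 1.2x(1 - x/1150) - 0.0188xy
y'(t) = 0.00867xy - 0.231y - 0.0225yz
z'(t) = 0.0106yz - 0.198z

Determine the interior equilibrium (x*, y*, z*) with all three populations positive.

x* ≈ 813, y* ≈ 18.7, z* ≈ 303

From dz/dt = 0: 0.0106y* = 0.198, so y* = 18.7.
From dx/dt = 0: 1.2(1 - x*/1150) = 0.0188·18.7, giving x* = 1150·(1 - 0.293) = 813.
From dy/dt = 0: 0.00867·813 - 0.231 = 0.0225z*, so z* = 6.82/0.0225 = 303.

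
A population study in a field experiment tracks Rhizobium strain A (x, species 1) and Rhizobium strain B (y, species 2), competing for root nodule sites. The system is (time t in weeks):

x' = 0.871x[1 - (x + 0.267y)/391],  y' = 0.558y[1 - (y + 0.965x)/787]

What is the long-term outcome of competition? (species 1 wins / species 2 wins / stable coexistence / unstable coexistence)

stable coexistence

Compare the nullcline intercepts: K1/α12 = 391/0.267 = 1460 > K2 = 787; K2/α21 = 787/0.965 = 816 > K1 = 391.
Since both inequalities hold, each species can invade when rare, so the interior equilibrium is stable.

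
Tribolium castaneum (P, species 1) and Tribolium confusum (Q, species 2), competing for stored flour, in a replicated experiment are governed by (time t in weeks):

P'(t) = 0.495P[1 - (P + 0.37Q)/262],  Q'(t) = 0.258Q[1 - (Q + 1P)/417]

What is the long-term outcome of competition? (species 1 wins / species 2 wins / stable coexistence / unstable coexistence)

stable coexistence

Compare the nullcline intercepts: K1/α12 = 262/0.37 = 708 > K2 = 417; K2/α21 = 417/1 = 417 > K1 = 262.
Since both inequalities hold, each species can invade when rare, so the interior equilibrium is stable.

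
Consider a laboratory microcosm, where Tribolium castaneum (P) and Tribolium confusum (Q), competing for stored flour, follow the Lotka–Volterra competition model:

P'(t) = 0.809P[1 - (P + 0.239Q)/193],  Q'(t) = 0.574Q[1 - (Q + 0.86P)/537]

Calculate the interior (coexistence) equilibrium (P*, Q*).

Setting both brackets to zero gives the nullclines P + 0.239Q = 193 and 0.86P + Q = 537.
Substituting Q = 537 - 0.86P into the first: P(1 - 0.239·0.86) = 193 - 0.239·537.
So P* = 64.7/0.794 = 81.4, and then Q* = 537 - 0.86·81.4 = 467.

P* ≈ 81.4, Q* ≈ 467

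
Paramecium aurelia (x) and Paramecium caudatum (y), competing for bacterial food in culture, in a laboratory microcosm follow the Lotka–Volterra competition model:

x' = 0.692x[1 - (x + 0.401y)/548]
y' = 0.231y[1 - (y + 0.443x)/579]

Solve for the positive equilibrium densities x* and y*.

Setting both brackets to zero gives the nullclines x + 0.401y = 548 and 0.443x + y = 579.
Substituting y = 579 - 0.443x into the first: x(1 - 0.401·0.443) = 548 - 0.401·579.
So x* = 316/0.822 = 384, and then y* = 579 - 0.443·384 = 409.

x* ≈ 384, y* ≈ 409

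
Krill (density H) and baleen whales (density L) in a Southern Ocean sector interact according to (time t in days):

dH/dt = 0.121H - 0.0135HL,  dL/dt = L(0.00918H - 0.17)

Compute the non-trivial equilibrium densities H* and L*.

H* ≈ 18.5, L* ≈ 8.96

Set dL/dt = 0 with L > 0: 0.00918H - 0.17 = 0, so H* = 0.17/0.00918 = 18.5.
Set dH/dt = 0 with H > 0: 0.121 - 0.0135L = 0, so L* = 0.121/0.0135 = 8.96.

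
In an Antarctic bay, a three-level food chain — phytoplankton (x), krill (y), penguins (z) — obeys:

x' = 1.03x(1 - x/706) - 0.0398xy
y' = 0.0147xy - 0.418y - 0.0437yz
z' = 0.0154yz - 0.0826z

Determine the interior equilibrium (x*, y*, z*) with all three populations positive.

From dz/dt = 0: 0.0154y* = 0.0826, so y* = 5.36.
From dx/dt = 0: 1.03(1 - x*/706) = 0.0398·5.36, giving x* = 706·(1 - 0.207) = 560.
From dy/dt = 0: 0.0147·560 - 0.418 = 0.0437z*, so z* = 7.81/0.0437 = 179.

x* ≈ 560, y* ≈ 5.36, z* ≈ 179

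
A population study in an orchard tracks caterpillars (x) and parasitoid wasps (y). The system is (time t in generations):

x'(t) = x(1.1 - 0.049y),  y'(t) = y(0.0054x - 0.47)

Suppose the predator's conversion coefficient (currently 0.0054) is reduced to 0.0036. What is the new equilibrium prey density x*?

At the interior fixed point, setting dy/dt = 0 with y > 0 fixes x* = (predator death rate)/(xy coefficient) — independent of the other coefficients.
With the change, x* = 0.47/0.0036 = 131; it rises from 87.

x* ≈ 131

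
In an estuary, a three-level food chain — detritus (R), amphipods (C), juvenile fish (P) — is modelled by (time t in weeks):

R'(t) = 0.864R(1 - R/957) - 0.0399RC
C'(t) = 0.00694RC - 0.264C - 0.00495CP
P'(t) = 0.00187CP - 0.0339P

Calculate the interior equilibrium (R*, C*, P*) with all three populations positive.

From dP/dt = 0: 0.00187C* = 0.0339, so C* = 18.1.
From dR/dt = 0: 0.864(1 - R*/957) = 0.0399·18.1, giving R* = 957·(1 - 0.837) = 156.
From dC/dt = 0: 0.00694·156 - 0.264 = 0.00495P*, so P* = 0.817/0.00495 = 165.

R* ≈ 156, C* ≈ 18.1, P* ≈ 165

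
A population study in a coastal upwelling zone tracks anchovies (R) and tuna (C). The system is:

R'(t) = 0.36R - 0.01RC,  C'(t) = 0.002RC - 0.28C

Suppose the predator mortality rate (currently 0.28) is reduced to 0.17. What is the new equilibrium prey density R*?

R* ≈ 85

At the interior fixed point, setting dC/dt = 0 with C > 0 fixes R* = (predator death rate)/(RC coefficient) — independent of the other coefficients.
With the change, R* = 0.17/0.002 = 85; it falls from 140.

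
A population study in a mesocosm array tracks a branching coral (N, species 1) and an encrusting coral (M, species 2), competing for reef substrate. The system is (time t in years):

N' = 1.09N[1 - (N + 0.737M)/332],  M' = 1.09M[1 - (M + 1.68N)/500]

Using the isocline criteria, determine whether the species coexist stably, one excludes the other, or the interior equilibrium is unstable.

Compare the nullcline intercepts: K1/α12 = 332/0.737 = 450 < K2 = 500; K2/α21 = 500/1.68 = 298 < K1 = 332.
Since both are reversed, neither can invade when rare; the interior point is a saddle.

unstable coexistence (outcome depends on initial conditions)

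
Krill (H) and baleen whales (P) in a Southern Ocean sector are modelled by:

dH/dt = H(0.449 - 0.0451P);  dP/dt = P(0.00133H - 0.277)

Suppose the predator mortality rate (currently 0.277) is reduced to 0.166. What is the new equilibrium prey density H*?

At the interior fixed point, setting dP/dt = 0 with P > 0 fixes H* = (predator death rate)/(HP coefficient) — independent of the other coefficients.
With the change, H* = 0.166/0.00133 = 125; it falls from 208.

H* ≈ 125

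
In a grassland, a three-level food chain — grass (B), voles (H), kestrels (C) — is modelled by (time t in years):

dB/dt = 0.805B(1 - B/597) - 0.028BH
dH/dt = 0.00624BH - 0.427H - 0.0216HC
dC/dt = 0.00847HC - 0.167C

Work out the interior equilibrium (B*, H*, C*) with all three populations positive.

From dC/dt = 0: 0.00847H* = 0.167, so H* = 19.7.
From dB/dt = 0: 0.805(1 - B*/597) = 0.028·19.7, giving B* = 597·(1 - 0.686) = 188.
From dH/dt = 0: 0.00624·188 - 0.427 = 0.0216C*, so C* = 0.743/0.0216 = 34.4.

B* ≈ 188, H* ≈ 19.7, C* ≈ 34.4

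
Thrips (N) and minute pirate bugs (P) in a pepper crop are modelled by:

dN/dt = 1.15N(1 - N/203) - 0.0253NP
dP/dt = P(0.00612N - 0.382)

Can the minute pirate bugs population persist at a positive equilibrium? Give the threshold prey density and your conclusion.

The predator equation gives dP/dt > 0 only when N > 0.382/0.00612 = 62.4.
Without the predator, N → K = 203. Since 203 > 62.4, the predator can invade and persist.

Threshold N = 62.4; K > 62.4, so yes, the predator persists.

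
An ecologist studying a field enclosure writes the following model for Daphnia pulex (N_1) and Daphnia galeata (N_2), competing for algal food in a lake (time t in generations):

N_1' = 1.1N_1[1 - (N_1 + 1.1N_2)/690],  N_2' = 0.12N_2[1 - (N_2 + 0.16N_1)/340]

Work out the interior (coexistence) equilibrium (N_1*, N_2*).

N_1* ≈ 383, N_2* ≈ 279

Setting both brackets to zero gives the nullclines N_1 + 1.1N_2 = 690 and 0.16N_1 + N_2 = 340.
Substituting N_2 = 340 - 0.16N_1 into the first: N_1(1 - 1.1·0.16) = 690 - 1.1·340.
So N_1* = 316/0.824 = 383, and then N_2* = 340 - 0.16·383 = 279.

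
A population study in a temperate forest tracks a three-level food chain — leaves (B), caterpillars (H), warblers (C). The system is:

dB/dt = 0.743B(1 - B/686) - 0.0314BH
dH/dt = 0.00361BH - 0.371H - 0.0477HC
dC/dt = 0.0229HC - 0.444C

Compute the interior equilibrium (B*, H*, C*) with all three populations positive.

From dC/dt = 0: 0.0229H* = 0.444, so H* = 19.4.
From dB/dt = 0: 0.743(1 - B*/686) = 0.0314·19.4, giving B* = 686·(1 - 0.819) = 124.
From dH/dt = 0: 0.00361·124 - 0.371 = 0.0477C*, so C* = 0.0763/0.0477 = 1.6.

B* ≈ 124, H* ≈ 19.4, C* ≈ 1.6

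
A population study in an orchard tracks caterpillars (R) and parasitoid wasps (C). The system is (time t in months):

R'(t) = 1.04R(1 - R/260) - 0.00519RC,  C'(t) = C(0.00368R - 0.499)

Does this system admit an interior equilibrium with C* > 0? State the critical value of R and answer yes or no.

The predator equation gives dC/dt > 0 only when R > 0.499/0.00368 = 136.
Without the predator, R → K = 260. Since 260 > 136, the predator can invade and persist.

Threshold R = 136; K > 136, so yes, the predator persists.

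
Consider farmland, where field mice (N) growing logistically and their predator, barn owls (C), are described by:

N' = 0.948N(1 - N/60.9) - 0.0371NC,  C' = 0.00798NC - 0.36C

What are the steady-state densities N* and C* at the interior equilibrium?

From dC/dt = 0 with C > 0: 0.00798N* = 0.36, so N* = 45.1.
Substitute into dN/dt = 0: 0.948(1 - 45.1/60.9) = 0.0371C*.
The bracket is 0.259, giving C* = 0.246/0.0371 = 6.62.

N* ≈ 45.1, C* ≈ 6.62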